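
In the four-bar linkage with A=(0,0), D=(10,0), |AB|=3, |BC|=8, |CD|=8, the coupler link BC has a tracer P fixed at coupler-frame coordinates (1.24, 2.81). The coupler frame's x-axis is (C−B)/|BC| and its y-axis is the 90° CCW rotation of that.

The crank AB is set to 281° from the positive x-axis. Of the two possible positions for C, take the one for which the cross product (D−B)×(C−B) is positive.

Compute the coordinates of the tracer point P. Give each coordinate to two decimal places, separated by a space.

A=(0,0), D=(10.00,0)
B = A + 3.00·(cos281°, sin281°) = (0.5724, -2.9449)
|BD| = 9.8768
circle(B,8.00) ∩ circle(D,8.00): a=4.9384, h=6.2938
  candidates: C₊=(3.4096,4.5351) cross=62.163; C₋=(7.1628,-7.4800) cross=-62.163
  mode + wants cross > 0 → take C=(3.4096,4.5351) (cross=62.163)
ex = (C−B)/|BC| = (0.3547,0.9350); ey = (-0.9350,0.3547)
P = B + 1.24·ex + 2.81·ey = (-1.6152,-0.7889)

-1.62 -0.79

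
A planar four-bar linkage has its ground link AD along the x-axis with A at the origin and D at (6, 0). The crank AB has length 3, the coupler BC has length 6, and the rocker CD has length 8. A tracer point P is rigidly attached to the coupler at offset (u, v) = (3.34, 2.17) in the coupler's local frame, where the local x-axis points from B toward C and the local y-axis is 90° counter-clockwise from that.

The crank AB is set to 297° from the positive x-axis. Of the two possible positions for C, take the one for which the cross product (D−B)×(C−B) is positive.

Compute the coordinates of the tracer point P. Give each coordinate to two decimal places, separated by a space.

-2.17 -0.83

A=(0,0), D=(6.00,0)
B = A + 3.00·(cos297°, sin297°) = (1.3620, -2.6730)
|BD| = 5.3532
circle(B,6.00) ∩ circle(D,8.00): a=0.0613, h=5.9997
  candidates: C₊=(-1.5808,2.5558) cross=32.117; C₋=(4.4109,-7.8406) cross=-32.117
  mode + wants cross > 0 → take C=(-1.5808,2.5558) (cross=32.117)
ex = (C−B)/|BC| = (-0.4905,0.8715); ey = (-0.8715,-0.4905)
P = B + 3.34·ex + 2.17·ey = (-2.1672,-0.8266)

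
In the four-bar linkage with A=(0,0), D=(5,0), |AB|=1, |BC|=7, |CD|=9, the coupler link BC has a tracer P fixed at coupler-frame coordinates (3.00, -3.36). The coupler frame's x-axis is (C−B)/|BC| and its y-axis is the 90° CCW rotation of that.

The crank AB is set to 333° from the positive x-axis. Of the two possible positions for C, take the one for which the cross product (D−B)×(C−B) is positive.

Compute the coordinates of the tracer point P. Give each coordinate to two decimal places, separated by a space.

A=(0,0), D=(5.00,0)
B = A + 1.00·(cos333°, sin333°) = (0.8910, -0.4540)
|BD| = 4.1340
circle(B,7.00) ∩ circle(D,9.00): a=-1.8033, h=6.7637
  candidates: C₊=(-1.6442,6.0708) cross=27.961; C₋=(-0.1586,-7.3748) cross=-27.961
  mode + wants cross > 0 → take C=(-1.6442,6.0708) (cross=27.961)
ex = (C−B)/|BC| = (-0.3622,0.9321); ey = (-0.9321,-0.3622)
P = B + 3.00·ex + -3.36·ey = (2.9364,3.5592)

2.94 3.56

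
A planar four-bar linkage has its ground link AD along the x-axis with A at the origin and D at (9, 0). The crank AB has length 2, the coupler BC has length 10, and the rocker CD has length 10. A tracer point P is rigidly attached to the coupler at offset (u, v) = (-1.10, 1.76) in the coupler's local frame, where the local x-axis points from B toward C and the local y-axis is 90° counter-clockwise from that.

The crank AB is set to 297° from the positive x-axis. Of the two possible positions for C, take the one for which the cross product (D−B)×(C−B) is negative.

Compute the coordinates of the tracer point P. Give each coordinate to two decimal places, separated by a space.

1.66 0.15

A=(0,0), D=(9.00,0)
B = A + 2.00·(cos297°, sin297°) = (0.9080, -1.7820)
|BD| = 8.2859
circle(B,10.00) ∩ circle(D,10.00): a=4.1430, h=9.1014
  candidates: C₊=(2.9966,7.9974) cross=75.414; C₋=(6.9114,-9.7795) cross=-75.414
  mode - wants cross < 0 → take C=(6.9114,-9.7795) (cross=-75.414)
ex = (C−B)/|BC| = (0.6003,-0.7997); ey = (0.7997,0.6003)
P = B + -1.10·ex + 1.76·ey = (1.6552,0.1543)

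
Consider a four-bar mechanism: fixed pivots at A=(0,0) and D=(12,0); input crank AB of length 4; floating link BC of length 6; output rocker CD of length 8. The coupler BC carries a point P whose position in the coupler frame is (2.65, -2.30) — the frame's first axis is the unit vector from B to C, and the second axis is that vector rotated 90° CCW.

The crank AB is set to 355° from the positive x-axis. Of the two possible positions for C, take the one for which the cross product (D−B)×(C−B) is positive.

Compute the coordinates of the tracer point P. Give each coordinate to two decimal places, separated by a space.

7.04 1.37

A=(0,0), D=(12.00,0)
B = A + 4.00·(cos355°, sin355°) = (3.9848, -0.3486)
|BD| = 8.0228
circle(B,6.00) ∩ circle(D,8.00): a=2.2664, h=5.5555
  candidates: C₊=(6.0076,5.3001) cross=44.571; C₋=(6.4904,-5.8004) cross=-44.571
  mode + wants cross > 0 → take C=(6.0076,5.3001) (cross=44.571)
ex = (C−B)/|BC| = (0.3371,0.9415); ey = (-0.9415,0.3371)
P = B + 2.65·ex + -2.30·ey = (7.0435,1.3708)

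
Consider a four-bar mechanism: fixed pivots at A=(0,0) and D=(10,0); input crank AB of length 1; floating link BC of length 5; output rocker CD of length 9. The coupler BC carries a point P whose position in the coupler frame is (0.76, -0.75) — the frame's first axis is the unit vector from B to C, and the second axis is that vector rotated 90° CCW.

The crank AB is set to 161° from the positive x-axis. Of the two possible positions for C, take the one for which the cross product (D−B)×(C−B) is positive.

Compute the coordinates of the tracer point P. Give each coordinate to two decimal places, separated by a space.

0.11 0.47

A=(0,0), D=(10.00,0)
B = A + 1.00·(cos161°, sin161°) = (-0.9455, 0.3256)
|BD| = 10.9504
circle(B,5.00) ∩ circle(D,9.00): a=2.9182, h=4.0601
  candidates: C₊=(2.0921,4.2971) cross=44.459; C₋=(1.8507,-3.8195) cross=-44.459
  mode + wants cross > 0 → take C=(2.0921,4.2971) (cross=44.459)
ex = (C−B)/|BC| = (0.6075,0.7943); ey = (-0.7943,0.6075)
P = B + 0.76·ex + -0.75·ey = (0.1119,0.4736)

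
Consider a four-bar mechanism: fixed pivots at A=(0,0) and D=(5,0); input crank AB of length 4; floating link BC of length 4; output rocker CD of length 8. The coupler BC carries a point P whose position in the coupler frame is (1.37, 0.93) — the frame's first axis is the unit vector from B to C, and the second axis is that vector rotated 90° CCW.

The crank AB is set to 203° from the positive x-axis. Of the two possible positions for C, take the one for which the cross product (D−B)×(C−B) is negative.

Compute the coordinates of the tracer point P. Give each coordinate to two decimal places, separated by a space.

-2.13 -2.15

A=(0,0), D=(5.00,0)
B = A + 4.00·(cos203°, sin203°) = (-3.6820, -1.5629)
|BD| = 8.8216
circle(B,4.00) ∩ circle(D,8.00): a=1.6902, h=3.6254
  candidates: C₊=(-2.6609,2.3045) cross=31.981; C₋=(-1.3763,-4.8315) cross=-31.981
  mode - wants cross < 0 → take C=(-1.3763,-4.8315) (cross=-31.981)
ex = (C−B)/|BC| = (0.5764,-0.8171); ey = (0.8171,0.5764)
P = B + 1.37·ex + 0.93·ey = (-2.1324,-2.1463)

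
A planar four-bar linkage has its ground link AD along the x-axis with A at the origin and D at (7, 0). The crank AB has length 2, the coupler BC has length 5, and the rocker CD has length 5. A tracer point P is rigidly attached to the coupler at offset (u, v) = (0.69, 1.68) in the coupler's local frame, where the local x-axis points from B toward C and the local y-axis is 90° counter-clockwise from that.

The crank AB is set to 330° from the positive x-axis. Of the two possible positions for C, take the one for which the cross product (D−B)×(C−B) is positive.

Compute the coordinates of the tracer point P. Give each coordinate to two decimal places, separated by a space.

0.43 0.26

A=(0,0), D=(7.00,0)
B = A + 2.00·(cos330°, sin330°) = (1.7321, -1.0000)
|BD| = 5.3620
circle(B,5.00) ∩ circle(D,5.00): a=2.6810, h=4.2204
  candidates: C₊=(3.5789,3.6464) cross=22.630; C₋=(5.1531,-4.6464) cross=-22.630
  mode + wants cross > 0 → take C=(3.5789,3.6464) (cross=22.630)
ex = (C−B)/|BC| = (0.3694,0.9293); ey = (-0.9293,0.3694)
P = B + 0.69·ex + 1.68·ey = (0.4257,0.2618)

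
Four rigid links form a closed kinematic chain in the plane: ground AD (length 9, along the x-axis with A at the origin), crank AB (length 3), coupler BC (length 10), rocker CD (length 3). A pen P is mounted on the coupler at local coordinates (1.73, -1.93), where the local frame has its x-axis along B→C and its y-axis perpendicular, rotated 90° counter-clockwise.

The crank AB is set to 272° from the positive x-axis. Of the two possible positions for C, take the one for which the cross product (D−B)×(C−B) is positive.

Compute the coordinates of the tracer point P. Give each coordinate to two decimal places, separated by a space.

A=(0,0), D=(9.00,0)
B = A + 3.00·(cos272°, sin272°) = (0.1047, -2.9982)
|BD| = 9.3870
circle(B,10.00) ∩ circle(D,3.00): a=9.5406, h=2.9961
  candidates: C₊=(8.1887,2.8882) cross=28.124; C₋=(10.1025,-2.7901) cross=-28.124
  mode + wants cross > 0 → take C=(8.1887,2.8882) (cross=28.124)
ex = (C−B)/|BC| = (0.8084,0.5886); ey = (-0.5886,0.8084)
P = B + 1.73·ex + -1.93·ey = (2.6393,-3.5400)

2.64 -3.54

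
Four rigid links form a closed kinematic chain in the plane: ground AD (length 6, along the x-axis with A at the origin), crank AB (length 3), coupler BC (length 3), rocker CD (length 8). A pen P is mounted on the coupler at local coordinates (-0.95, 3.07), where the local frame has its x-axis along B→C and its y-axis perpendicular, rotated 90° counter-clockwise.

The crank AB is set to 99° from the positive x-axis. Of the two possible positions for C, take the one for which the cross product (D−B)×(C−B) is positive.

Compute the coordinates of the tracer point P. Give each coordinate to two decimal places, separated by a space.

-3.68 3.05

A=(0,0), D=(6.00,0)
B = A + 3.00·(cos99°, sin99°) = (-0.4693, 2.9631)
|BD| = 7.1156
circle(B,3.00) ∩ circle(D,8.00): a=-0.3070, h=2.9843
  candidates: C₊=(0.4943,5.8041) cross=21.235; C₋=(-1.9911,0.3777) cross=-21.235
  mode + wants cross > 0 → take C=(0.4943,5.8041) (cross=21.235)
ex = (C−B)/|BC| = (0.3212,0.9470); ey = (-0.9470,0.3212)
P = B + -0.95·ex + 3.07·ey = (-3.6818,3.0495)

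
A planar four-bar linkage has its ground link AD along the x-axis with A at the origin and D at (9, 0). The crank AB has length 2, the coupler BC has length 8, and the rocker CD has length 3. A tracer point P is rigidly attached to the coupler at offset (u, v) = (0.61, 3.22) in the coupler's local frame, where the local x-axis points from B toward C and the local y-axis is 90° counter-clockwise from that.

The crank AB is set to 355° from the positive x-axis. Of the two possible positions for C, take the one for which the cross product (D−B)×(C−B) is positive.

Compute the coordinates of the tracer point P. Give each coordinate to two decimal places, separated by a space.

1.28 3.03

A=(0,0), D=(9.00,0)
B = A + 2.00·(cos355°, sin355°) = (1.9924, -0.1743)
|BD| = 7.0098
circle(B,8.00) ∩ circle(D,3.00): a=7.4280, h=2.9707
  candidates: C₊=(9.3442,2.9802) cross=20.824; C₋=(9.4919,-2.9594) cross=-20.824
  mode + wants cross > 0 → take C=(9.3442,2.9802) (cross=20.824)
ex = (C−B)/|BC| = (0.9190,0.3943); ey = (-0.3943,0.9190)
P = B + 0.61·ex + 3.22·ey = (1.2833,3.0253)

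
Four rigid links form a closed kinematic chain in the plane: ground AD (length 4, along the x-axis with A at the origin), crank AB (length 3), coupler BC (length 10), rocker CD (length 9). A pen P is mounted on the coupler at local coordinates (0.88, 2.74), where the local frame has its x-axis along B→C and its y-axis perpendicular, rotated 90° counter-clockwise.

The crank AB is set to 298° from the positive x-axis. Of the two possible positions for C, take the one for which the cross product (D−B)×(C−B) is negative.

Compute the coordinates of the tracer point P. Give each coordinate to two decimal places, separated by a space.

A=(0,0), D=(4.00,0)
B = A + 3.00·(cos298°, sin298°) = (1.4084, -2.6488)
|BD| = 3.7058
circle(B,10.00) ∩ circle(D,9.00): a=4.4165, h=8.9719
  candidates: C₊=(-1.9160,6.7824) cross=33.248; C₋=(10.9100,-5.7664) cross=-33.248
  mode - wants cross < 0 → take C=(10.9100,-5.7664) (cross=-33.248)
ex = (C−B)/|BC| = (0.9502,-0.3118); ey = (0.3118,0.9502)
P = B + 0.88·ex + 2.74·ey = (3.0988,-0.3197)

3.10 -0.32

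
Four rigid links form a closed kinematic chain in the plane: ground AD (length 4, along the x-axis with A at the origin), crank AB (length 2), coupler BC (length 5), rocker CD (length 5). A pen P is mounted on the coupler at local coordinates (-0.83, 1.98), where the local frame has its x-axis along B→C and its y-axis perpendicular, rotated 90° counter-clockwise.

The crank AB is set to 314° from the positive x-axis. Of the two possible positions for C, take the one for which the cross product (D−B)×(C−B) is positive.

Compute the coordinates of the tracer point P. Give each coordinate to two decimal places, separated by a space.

-0.39 -2.65

A=(0,0), D=(4.00,0)
B = A + 2.00·(cos314°, sin314°) = (1.3893, -1.4387)
|BD| = 2.9808
circle(B,5.00) ∩ circle(D,5.00): a=1.4904, h=4.7727
  candidates: C₊=(0.3912,3.4607) cross=14.227; C₋=(4.9982,-4.8994) cross=-14.227
  mode + wants cross > 0 → take C=(0.3912,3.4607) (cross=14.227)
ex = (C−B)/|BC| = (-0.1996,0.9799); ey = (-0.9799,-0.1996)
P = B + -0.83·ex + 1.98·ey = (-0.3851,-2.6472)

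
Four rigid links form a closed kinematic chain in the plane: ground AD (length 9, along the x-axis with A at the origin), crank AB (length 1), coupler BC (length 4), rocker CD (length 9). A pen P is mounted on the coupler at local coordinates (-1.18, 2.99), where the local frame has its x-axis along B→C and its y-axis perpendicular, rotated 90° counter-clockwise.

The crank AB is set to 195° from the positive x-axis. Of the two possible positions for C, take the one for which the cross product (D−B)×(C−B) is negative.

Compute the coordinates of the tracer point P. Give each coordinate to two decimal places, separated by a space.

A=(0,0), D=(9.00,0)
B = A + 1.00·(cos195°, sin195°) = (-0.9659, -0.2588)
|BD| = 9.9693
circle(B,4.00) ∩ circle(D,9.00): a=1.7246, h=3.6091
  candidates: C₊=(0.6644,3.3938) cross=35.980; C₋=(0.8518,-3.8219) cross=-35.980
  mode - wants cross < 0 → take C=(0.8518,-3.8219) (cross=-35.980)
ex = (C−B)/|BC| = (0.4544,-0.8908); ey = (0.8908,0.4544)
P = B + -1.18·ex + 2.99·ey = (1.1613,2.1511)

1.16 2.15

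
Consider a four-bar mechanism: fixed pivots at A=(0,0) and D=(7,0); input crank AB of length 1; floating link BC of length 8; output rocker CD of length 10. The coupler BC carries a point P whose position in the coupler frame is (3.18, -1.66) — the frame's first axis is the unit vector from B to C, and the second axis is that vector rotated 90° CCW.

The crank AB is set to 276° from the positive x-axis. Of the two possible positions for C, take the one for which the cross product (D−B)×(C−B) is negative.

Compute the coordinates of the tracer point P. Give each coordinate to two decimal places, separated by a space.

A=(0,0), D=(7.00,0)
B = A + 1.00·(cos276°, sin276°) = (0.1045, -0.9945)
|BD| = 6.9668
circle(B,8.00) ∩ circle(D,10.00): a=0.8997, h=7.9492
  candidates: C₊=(-0.1397,7.0017) cross=55.381; C₋=(2.1298,-8.7339) cross=-55.381
  mode - wants cross < 0 → take C=(2.1298,-8.7339) (cross=-55.381)
ex = (C−B)/|BC| = (0.2532,-0.9674); ey = (0.9674,0.2532)
P = B + 3.18·ex + -1.66·ey = (-0.6963,-4.4912)

-0.70 -4.49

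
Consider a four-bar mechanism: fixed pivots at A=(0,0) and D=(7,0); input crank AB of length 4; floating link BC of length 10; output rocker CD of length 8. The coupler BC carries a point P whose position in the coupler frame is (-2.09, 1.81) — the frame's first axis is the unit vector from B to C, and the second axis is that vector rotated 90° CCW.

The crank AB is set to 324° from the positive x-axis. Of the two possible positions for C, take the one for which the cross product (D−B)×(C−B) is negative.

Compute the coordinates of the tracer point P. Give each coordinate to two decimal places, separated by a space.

A=(0,0), D=(7.00,0)
B = A + 4.00·(cos324°, sin324°) = (3.2361, -2.3511)
|BD| = 4.4379
circle(B,10.00) ∩ circle(D,8.00): a=6.2749, h=7.7862
  candidates: C₊=(4.4330,7.5770) cross=34.555; C₋=(12.6831,-5.6305) cross=-34.555
  mode - wants cross < 0 → take C=(12.6831,-5.6305) (cross=-34.555)
ex = (C−B)/|BC| = (0.9447,-0.3279); ey = (0.3279,0.9447)
P = B + -2.09·ex + 1.81·ey = (1.8552,0.0442)

1.86 0.04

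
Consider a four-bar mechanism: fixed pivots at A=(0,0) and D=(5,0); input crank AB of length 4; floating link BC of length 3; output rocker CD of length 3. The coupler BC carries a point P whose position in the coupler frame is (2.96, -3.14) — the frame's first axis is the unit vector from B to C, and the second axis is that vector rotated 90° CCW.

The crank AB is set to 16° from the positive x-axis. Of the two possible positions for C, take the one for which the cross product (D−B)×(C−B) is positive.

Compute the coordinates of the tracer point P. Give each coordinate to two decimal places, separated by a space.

8.00 -0.07

A=(0,0), D=(5.00,0)
B = A + 4.00·(cos16°, sin16°) = (3.8450, 1.1025)
|BD| = 1.5967
circle(B,3.00) ∩ circle(D,3.00): a=0.7984, h=2.8918
  candidates: C₊=(6.4193,2.6430) cross=4.617; C₋=(2.4257,-1.5405) cross=-4.617
  mode + wants cross > 0 → take C=(6.4193,2.6430) (cross=4.617)
ex = (C−B)/|BC| = (0.8581,0.5135); ey = (-0.5135,0.8581)
P = B + 2.96·ex + -3.14·ey = (7.9974,-0.0720)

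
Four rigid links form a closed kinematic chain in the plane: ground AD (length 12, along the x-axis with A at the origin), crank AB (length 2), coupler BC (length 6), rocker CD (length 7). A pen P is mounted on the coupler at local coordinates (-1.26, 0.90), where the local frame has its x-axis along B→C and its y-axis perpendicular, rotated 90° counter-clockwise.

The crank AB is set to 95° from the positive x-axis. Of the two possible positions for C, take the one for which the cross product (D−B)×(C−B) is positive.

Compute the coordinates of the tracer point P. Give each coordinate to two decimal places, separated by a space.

A=(0,0), D=(12.00,0)
B = A + 2.00·(cos95°, sin95°) = (-0.1743, 1.9924)
|BD| = 12.3363
circle(B,6.00) ∩ circle(D,7.00): a=5.6412, h=2.0437
  candidates: C₊=(5.7229,3.0981) cross=25.211; C₋=(5.0628,-0.9355) cross=-25.211
  mode + wants cross > 0 → take C=(5.7229,3.0981) (cross=25.211)
ex = (C−B)/|BC| = (0.9829,0.1843); ey = (-0.1843,0.9829)
P = B + -1.26·ex + 0.90·ey = (-1.5786,2.6448)

-1.58 2.64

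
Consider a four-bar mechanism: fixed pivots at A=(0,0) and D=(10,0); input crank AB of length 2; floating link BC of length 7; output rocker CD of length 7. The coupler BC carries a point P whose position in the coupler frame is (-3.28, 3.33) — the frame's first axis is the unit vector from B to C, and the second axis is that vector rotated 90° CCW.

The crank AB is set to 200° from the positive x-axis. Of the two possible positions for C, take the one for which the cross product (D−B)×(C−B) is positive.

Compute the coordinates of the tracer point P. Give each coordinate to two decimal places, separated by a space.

-6.48 0.16

A=(0,0), D=(10.00,0)
B = A + 2.00·(cos200°, sin200°) = (-1.8794, -0.6840)
|BD| = 11.8991
circle(B,7.00) ∩ circle(D,7.00): a=5.9495, h=3.6882
  candidates: C₊=(3.8483,3.3401) cross=43.887; C₋=(4.2723,-4.0242) cross=-43.887
  mode + wants cross > 0 → take C=(3.8483,3.3401) (cross=43.887)
ex = (C−B)/|BC| = (0.8182,0.5749); ey = (-0.5749,0.8182)
P = B + -3.28·ex + 3.33·ey = (-6.4776,0.1551)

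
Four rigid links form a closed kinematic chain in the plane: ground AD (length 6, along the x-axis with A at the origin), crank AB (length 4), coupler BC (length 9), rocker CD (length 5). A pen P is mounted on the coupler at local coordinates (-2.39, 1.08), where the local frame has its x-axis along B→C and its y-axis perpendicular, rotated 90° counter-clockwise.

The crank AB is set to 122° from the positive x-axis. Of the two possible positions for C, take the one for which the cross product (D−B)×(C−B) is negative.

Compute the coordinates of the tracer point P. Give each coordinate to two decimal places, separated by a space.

A=(0,0), D=(6.00,0)
B = A + 4.00·(cos122°, sin122°) = (-2.1197, 3.3922)
|BD| = 8.7998
circle(B,9.00) ∩ circle(D,5.00): a=7.5818, h=4.8494
  candidates: C₊=(6.7455,4.9441) cross=42.673; C₋=(3.0068,-4.0051) cross=-42.673
  mode - wants cross < 0 → take C=(3.0068,-4.0051) (cross=-42.673)
ex = (C−B)/|BC| = (0.5696,-0.8219); ey = (0.8219,0.5696)
P = B + -2.39·ex + 1.08·ey = (-2.5934,5.9718)

-2.59 5.97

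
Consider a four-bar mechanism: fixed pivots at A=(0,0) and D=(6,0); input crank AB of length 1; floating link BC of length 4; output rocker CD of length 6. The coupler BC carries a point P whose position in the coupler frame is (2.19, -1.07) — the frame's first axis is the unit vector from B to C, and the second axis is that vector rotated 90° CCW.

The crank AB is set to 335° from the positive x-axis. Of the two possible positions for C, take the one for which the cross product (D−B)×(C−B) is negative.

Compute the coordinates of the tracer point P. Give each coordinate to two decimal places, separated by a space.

A=(0,0), D=(6.00,0)
B = A + 1.00·(cos335°, sin335°) = (0.9063, -0.4226)
|BD| = 5.1112
circle(B,4.00) ∩ circle(D,6.00): a=0.5991, h=3.9549
  candidates: C₊=(1.1764,3.5683) cross=20.214; C₋=(1.8304,-4.3144) cross=-20.214
  mode - wants cross < 0 → take C=(1.8304,-4.3144) (cross=-20.214)
ex = (C−B)/|BC| = (0.2310,-0.9729); ey = (0.9729,0.2310)
P = B + 2.19·ex + -1.07·ey = (0.3712,-2.8006)

0.37 -2.80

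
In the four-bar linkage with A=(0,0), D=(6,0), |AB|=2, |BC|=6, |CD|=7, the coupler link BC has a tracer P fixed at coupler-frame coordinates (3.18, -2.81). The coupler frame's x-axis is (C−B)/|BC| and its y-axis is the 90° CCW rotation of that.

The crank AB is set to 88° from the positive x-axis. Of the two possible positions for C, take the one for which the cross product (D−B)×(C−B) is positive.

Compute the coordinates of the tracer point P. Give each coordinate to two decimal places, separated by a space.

4.26 2.70

A=(0,0), D=(6.00,0)
B = A + 2.00·(cos88°, sin88°) = (0.0698, 1.9988)
|BD| = 6.2580
circle(B,6.00) ∩ circle(D,7.00): a=2.0903, h=5.6241
  candidates: C₊=(3.8470,6.6607) cross=35.196; C₋=(0.2543,-3.9984) cross=-35.196
  mode + wants cross > 0 → take C=(3.8470,6.6607) (cross=35.196)
ex = (C−B)/|BC| = (0.6295,0.7770); ey = (-0.7770,0.6295)
P = B + 3.18·ex + -2.81·ey = (4.2550,2.7006)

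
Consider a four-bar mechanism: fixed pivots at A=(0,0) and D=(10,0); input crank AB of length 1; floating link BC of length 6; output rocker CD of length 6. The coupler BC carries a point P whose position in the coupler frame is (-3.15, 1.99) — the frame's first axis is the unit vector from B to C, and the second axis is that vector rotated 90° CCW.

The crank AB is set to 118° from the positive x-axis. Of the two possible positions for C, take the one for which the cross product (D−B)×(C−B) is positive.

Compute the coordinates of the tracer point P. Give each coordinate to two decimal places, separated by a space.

A=(0,0), D=(10.00,0)
B = A + 1.00·(cos118°, sin118°) = (-0.4695, 0.8829)
|BD| = 10.5066
circle(B,6.00) ∩ circle(D,6.00): a=5.2533, h=2.8987
  candidates: C₊=(5.0089,3.3300) cross=30.456; C₋=(4.5217,-2.4470) cross=-30.456
  mode + wants cross > 0 → take C=(5.0089,3.3300) (cross=30.456)
ex = (C−B)/|BC| = (0.9131,0.4078); ey = (-0.4078,0.9131)
P = B + -3.15·ex + 1.99·ey = (-4.1572,1.4153)

-4.16 1.42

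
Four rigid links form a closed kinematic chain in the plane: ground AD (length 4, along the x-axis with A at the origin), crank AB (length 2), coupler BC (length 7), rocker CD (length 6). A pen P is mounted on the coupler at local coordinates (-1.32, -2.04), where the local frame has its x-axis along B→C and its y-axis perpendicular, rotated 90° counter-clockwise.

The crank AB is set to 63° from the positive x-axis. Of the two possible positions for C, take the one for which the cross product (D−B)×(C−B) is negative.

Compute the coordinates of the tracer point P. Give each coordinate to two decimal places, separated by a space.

A=(0,0), D=(4.00,0)
B = A + 2.00·(cos63°, sin63°) = (0.9080, 1.7820)
|BD| = 3.5688
circle(B,7.00) ∩ circle(D,6.00): a=3.6057, h=5.9999
  candidates: C₊=(7.0280,5.1799) cross=21.412; C₋=(1.0361,-5.2168) cross=-21.412
  mode - wants cross < 0 → take C=(1.0361,-5.2168) (cross=-21.412)
ex = (C−B)/|BC| = (0.0183,-0.9998); ey = (0.9998,0.0183)
P = B + -1.32·ex + -2.04·ey = (-1.1558,3.0645)

-1.16 3.06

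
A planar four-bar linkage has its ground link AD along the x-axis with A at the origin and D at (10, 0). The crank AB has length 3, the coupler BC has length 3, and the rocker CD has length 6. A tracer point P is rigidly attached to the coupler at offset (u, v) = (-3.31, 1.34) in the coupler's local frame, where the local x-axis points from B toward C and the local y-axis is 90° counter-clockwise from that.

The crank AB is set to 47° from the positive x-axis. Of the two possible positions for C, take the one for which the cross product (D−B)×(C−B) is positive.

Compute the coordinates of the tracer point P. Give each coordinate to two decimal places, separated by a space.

A=(0,0), D=(10.00,0)
B = A + 3.00·(cos47°, sin47°) = (2.0460, 2.1941)
|BD| = 8.2511
circle(B,3.00) ∩ circle(D,6.00): a=2.4894, h=1.6742
  candidates: C₊=(4.8909,3.1460) cross=13.814; C₋=(4.0006,-0.0818) cross=-13.814
  mode + wants cross > 0 → take C=(4.8909,3.1460) (cross=13.814)
ex = (C−B)/|BC| = (0.9483,0.3173); ey = (-0.3173,0.9483)
P = B + -3.31·ex + 1.34·ey = (-1.5181,2.4145)

-1.52 2.41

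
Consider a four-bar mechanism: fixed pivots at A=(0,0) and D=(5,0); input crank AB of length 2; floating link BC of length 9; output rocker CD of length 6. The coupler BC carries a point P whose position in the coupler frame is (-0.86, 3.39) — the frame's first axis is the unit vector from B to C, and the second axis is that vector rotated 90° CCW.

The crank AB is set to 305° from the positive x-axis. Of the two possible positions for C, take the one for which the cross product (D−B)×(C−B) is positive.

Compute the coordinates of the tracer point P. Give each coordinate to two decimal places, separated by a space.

-2.16 -0.51

A=(0,0), D=(5.00,0)
B = A + 2.00·(cos305°, sin305°) = (1.1472, -1.6383)
|BD| = 4.1867
circle(B,9.00) ∩ circle(D,6.00): a=7.4675, h=5.0236
  candidates: C₊=(6.0534,5.9068) cross=21.032; C₋=(9.9850,-3.3392) cross=-21.032
  mode + wants cross > 0 → take C=(6.0534,5.9068) (cross=21.032)
ex = (C−B)/|BC| = (0.5451,0.8383); ey = (-0.8383,0.5451)
P = B + -0.86·ex + 3.39·ey = (-2.1637,-0.5113)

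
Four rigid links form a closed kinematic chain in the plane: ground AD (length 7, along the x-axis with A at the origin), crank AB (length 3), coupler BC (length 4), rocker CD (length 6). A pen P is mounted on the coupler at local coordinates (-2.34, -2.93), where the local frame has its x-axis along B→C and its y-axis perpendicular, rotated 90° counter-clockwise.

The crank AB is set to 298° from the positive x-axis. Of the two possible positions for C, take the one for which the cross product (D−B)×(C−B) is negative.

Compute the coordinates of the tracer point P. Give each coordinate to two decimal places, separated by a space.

-2.30 -3.20

A=(0,0), D=(7.00,0)
B = A + 3.00·(cos298°, sin298°) = (1.4084, -2.6488)
|BD| = 6.1873
circle(B,4.00) ∩ circle(D,6.00): a=1.4774, h=3.7172
  candidates: C₊=(1.1522,1.3429) cross=22.999; C₋=(4.3349,-5.3756) cross=-22.999
  mode - wants cross < 0 → take C=(4.3349,-5.3756) (cross=-22.999)
ex = (C−B)/|BC| = (0.7316,-0.6817); ey = (0.6817,0.7316)
P = B + -2.34·ex + -2.93·ey = (-2.3010,-3.1974)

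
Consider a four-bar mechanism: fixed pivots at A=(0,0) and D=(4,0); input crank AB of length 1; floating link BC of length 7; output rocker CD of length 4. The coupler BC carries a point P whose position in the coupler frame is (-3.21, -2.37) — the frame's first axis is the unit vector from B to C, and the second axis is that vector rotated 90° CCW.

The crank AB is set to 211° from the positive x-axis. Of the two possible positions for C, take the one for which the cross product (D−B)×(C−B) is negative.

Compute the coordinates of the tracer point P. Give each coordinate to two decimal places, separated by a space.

A=(0,0), D=(4.00,0)
B = A + 1.00·(cos211°, sin211°) = (-0.8572, -0.5150)
|BD| = 4.8844
circle(B,7.00) ∩ circle(D,4.00): a=5.8203, h=3.8890
  candidates: C₊=(4.5206,3.9660) cross=18.995; C₋=(5.3408,-3.7686) cross=-18.995
  mode - wants cross < 0 → take C=(5.3408,-3.7686) (cross=-18.995)
ex = (C−B)/|BC| = (0.8854,-0.4648); ey = (0.4648,0.8854)
P = B + -3.21·ex + -2.37·ey = (-4.8009,-1.1215)

-4.80 -1.12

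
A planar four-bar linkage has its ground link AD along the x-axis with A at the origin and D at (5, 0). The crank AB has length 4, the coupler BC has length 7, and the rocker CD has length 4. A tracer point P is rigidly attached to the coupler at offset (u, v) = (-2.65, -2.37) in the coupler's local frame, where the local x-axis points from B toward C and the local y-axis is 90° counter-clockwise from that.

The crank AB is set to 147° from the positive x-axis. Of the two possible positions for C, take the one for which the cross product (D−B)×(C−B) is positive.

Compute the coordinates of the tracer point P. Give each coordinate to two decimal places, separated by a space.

-5.43 -0.71

A=(0,0), D=(5.00,0)
B = A + 4.00·(cos147°, sin147°) = (-3.3547, 2.1786)
|BD| = 8.6341
circle(B,7.00) ∩ circle(D,4.00): a=6.2281, h=3.1955
  candidates: C₊=(3.4782,3.6992) cross=27.590; C₋=(1.8656,-2.4850) cross=-27.590
  mode + wants cross > 0 → take C=(3.4782,3.6992) (cross=27.590)
ex = (C−B)/|BC| = (0.9761,0.2172); ey = (-0.2172,0.9761)
P = B + -2.65·ex + -2.37·ey = (-5.4266,-0.7105)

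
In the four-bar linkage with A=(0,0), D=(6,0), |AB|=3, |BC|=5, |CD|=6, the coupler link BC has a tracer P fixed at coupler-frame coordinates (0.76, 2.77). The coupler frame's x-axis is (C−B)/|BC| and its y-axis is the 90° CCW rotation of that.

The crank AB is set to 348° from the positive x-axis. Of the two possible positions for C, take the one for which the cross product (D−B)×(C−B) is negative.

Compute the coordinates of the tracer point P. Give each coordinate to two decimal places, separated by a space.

A=(0,0), D=(6.00,0)
B = A + 3.00·(cos348°, sin348°) = (2.9344, -0.6237)
|BD| = 3.1284
circle(B,5.00) ∩ circle(D,6.00): a=-0.1939, h=4.9962
  candidates: C₊=(1.7483,4.2335) cross=15.630; C₋=(3.7406,-5.5583) cross=-15.630
  mode - wants cross < 0 → take C=(3.7406,-5.5583) (cross=-15.630)
ex = (C−B)/|BC| = (0.1612,-0.9869); ey = (0.9869,0.1612)
P = B + 0.76·ex + 2.77·ey = (5.7907,-0.9272)

5.79 -0.93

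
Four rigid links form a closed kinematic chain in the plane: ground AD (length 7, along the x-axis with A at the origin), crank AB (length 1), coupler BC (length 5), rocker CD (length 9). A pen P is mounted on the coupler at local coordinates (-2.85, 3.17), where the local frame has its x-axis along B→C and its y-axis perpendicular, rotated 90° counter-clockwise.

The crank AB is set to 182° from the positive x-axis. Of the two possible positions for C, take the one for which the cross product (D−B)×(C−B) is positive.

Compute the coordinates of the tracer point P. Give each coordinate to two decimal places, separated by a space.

-4.43 -2.57

A=(0,0), D=(7.00,0)
B = A + 1.00·(cos182°, sin182°) = (-0.9994, -0.0349)
|BD| = 7.9995
circle(B,5.00) ∩ circle(D,9.00): a=0.4995, h=4.9750
  candidates: C₊=(-0.5216,4.9422) cross=39.797; C₋=(-0.4782,-5.0077) cross=-39.797
  mode + wants cross > 0 → take C=(-0.5216,4.9422) (cross=39.797)
ex = (C−B)/|BC| = (0.0956,0.9954); ey = (-0.9954,0.0956)
P = B + -2.85·ex + 3.17·ey = (-4.4272,-2.5689)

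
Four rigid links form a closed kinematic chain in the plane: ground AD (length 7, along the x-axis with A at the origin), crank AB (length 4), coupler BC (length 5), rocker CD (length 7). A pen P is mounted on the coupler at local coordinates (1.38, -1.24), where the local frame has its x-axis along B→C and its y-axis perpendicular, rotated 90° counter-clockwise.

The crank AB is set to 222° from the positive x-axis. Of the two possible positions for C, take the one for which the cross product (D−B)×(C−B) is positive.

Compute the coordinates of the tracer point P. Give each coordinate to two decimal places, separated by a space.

-1.15 -2.36

A=(0,0), D=(7.00,0)
B = A + 4.00·(cos222°, sin222°) = (-2.9726, -2.6765)
|BD| = 10.3255
circle(B,5.00) ∩ circle(D,7.00): a=4.0006, h=2.9992
  candidates: C₊=(0.1138,1.2572) cross=30.968; C₋=(1.6687,-4.5362) cross=-30.968
  mode + wants cross > 0 → take C=(0.1138,1.2572) (cross=30.968)
ex = (C−B)/|BC| = (0.6173,0.7867); ey = (-0.7867,0.6173)
P = B + 1.38·ex + -1.24·ey = (-1.1452,-2.3562)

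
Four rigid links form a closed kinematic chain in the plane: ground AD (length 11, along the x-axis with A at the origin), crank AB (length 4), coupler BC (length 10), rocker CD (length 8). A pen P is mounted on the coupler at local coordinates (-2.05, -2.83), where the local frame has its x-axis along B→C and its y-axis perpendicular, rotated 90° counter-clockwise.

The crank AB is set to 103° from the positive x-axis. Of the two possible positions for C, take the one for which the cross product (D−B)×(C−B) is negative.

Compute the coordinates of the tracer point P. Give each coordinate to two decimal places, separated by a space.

A=(0,0), D=(11.00,0)
B = A + 4.00·(cos103°, sin103°) = (-0.8998, 3.8975)
|BD| = 12.5218
circle(B,10.00) ∩ circle(D,8.00): a=7.6984, h=6.3824
  candidates: C₊=(8.4027,7.5667) cross=79.919; C₋=(4.4296,-4.5640) cross=-79.919
  mode - wants cross < 0 → take C=(4.4296,-4.5640) (cross=-79.919)
ex = (C−B)/|BC| = (0.5329,-0.8462); ey = (0.8462,0.5329)
P = B + -2.05·ex + -2.83·ey = (-4.3869,4.1239)

-4.39 4.12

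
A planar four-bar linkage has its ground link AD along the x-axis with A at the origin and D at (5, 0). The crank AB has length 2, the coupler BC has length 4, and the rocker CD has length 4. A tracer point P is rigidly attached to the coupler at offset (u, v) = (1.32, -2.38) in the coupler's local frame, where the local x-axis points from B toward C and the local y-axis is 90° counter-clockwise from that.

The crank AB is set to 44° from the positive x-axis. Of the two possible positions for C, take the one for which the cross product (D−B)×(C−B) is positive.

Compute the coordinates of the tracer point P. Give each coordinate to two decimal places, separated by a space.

3.98 0.42

A=(0,0), D=(5.00,0)
B = A + 2.00·(cos44°, sin44°) = (1.4387, 1.3893)
|BD| = 3.8227
circle(B,4.00) ∩ circle(D,4.00): a=1.9114, h=3.5138
  candidates: C₊=(4.4964,3.9682) cross=13.432; C₋=(1.9423,-2.5789) cross=-13.432
  mode + wants cross > 0 → take C=(4.4964,3.9682) (cross=13.432)
ex = (C−B)/|BC| = (0.7644,0.6447); ey = (-0.6447,0.7644)
P = B + 1.32·ex + -2.38·ey = (3.9821,0.4210)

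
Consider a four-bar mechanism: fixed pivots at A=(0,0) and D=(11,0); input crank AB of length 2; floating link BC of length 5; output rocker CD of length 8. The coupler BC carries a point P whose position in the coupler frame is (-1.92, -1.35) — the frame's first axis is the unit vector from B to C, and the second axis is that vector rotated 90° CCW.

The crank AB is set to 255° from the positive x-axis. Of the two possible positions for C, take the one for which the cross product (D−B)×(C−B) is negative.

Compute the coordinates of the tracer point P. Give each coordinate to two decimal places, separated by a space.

A=(0,0), D=(11.00,0)
B = A + 2.00·(cos255°, sin255°) = (-0.5176, -1.9319)
|BD| = 11.6785
circle(B,5.00) ∩ circle(D,8.00): a=4.1695, h=2.7595
  candidates: C₊=(3.1380,1.4794) cross=32.227; C₋=(4.0509,-3.9636) cross=-32.227
  mode - wants cross < 0 → take C=(4.0509,-3.9636) (cross=-32.227)
ex = (C−B)/|BC| = (0.9137,-0.4064); ey = (0.4064,0.9137)
P = B + -1.92·ex + -1.35·ey = (-2.8206,-2.3852)

-2.82 -2.39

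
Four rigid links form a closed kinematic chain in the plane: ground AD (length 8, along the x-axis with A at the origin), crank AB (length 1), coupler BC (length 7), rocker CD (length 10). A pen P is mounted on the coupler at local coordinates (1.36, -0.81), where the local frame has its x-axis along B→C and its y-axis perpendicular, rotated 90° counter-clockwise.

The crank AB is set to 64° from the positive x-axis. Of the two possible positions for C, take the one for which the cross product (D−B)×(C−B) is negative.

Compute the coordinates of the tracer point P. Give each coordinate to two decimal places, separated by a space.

A=(0,0), D=(8.00,0)
B = A + 1.00·(cos64°, sin64°) = (0.4384, 0.8988)
|BD| = 7.6149
circle(B,7.00) ∩ circle(D,10.00): a=0.4587, h=6.9850
  candidates: C₊=(1.7183,7.7808) cross=53.189; C₋=(0.0694,-6.0915) cross=-53.189
  mode - wants cross < 0 → take C=(0.0694,-6.0915) (cross=-53.189)
ex = (C−B)/|BC| = (-0.0527,-0.9986); ey = (0.9986,-0.0527)
P = B + 1.36·ex + -0.81·ey = (-0.4422,-0.4166)

-0.44 -0.42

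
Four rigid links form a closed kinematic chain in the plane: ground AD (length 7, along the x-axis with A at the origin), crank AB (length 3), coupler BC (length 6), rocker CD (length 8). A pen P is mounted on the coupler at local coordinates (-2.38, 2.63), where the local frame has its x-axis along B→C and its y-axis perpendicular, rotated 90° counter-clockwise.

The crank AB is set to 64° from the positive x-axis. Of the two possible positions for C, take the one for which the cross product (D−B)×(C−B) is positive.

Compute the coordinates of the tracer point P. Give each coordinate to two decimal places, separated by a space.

-2.20 2.21

A=(0,0), D=(7.00,0)
B = A + 3.00·(cos64°, sin64°) = (1.3151, 2.6964)
|BD| = 6.2919
circle(B,6.00) ∩ circle(D,8.00): a=0.9209, h=5.9289
  candidates: C₊=(4.6880,7.6586) cross=37.304; C₋=(-0.3936,-3.0552) cross=-37.304
  mode + wants cross > 0 → take C=(4.6880,7.6586) (cross=37.304)
ex = (C−B)/|BC| = (0.5621,0.8270); ey = (-0.8270,0.5621)
P = B + -2.38·ex + 2.63·ey = (-2.1979,2.2065)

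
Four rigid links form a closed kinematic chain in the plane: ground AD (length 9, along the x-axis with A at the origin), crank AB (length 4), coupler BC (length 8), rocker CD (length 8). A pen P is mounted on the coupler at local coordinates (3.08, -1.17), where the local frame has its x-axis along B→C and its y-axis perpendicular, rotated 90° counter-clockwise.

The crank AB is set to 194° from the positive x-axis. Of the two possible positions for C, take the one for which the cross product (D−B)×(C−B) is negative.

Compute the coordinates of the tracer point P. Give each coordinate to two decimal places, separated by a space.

A=(0,0), D=(9.00,0)
B = A + 4.00·(cos194°, sin194°) = (-3.8812, -0.9677)
|BD| = 12.9175
circle(B,8.00) ∩ circle(D,8.00): a=6.4587, h=4.7207
  candidates: C₊=(2.2058,4.2236) cross=60.979; C₋=(2.9130,-5.1912) cross=-60.979
  mode - wants cross < 0 → take C=(2.9130,-5.1912) (cross=-60.979)
ex = (C−B)/|BC| = (0.8493,-0.5279); ey = (0.5279,0.8493)
P = B + 3.08·ex + -1.17·ey = (-1.8831,-3.5874)

-1.88 -3.59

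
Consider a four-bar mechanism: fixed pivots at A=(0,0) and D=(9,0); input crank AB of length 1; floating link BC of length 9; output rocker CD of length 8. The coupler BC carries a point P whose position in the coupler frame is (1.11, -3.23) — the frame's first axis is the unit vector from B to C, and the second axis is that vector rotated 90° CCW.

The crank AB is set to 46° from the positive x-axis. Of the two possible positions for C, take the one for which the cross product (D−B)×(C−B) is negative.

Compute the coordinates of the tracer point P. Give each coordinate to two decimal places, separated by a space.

A=(0,0), D=(9.00,0)
B = A + 1.00·(cos46°, sin46°) = (0.6947, 0.7193)
|BD| = 8.3364
circle(B,9.00) ∩ circle(D,8.00): a=5.1878, h=7.3543
  candidates: C₊=(6.4977,7.5986) cross=61.309; C₋=(5.2286,-7.0552) cross=-61.309
  mode - wants cross < 0 → take C=(5.2286,-7.0552) (cross=-61.309)
ex = (C−B)/|BC| = (0.5038,-0.8638); ey = (0.8638,0.5038)
P = B + 1.11·ex + -3.23·ey = (-1.5364,-1.8667)

-1.54 -1.87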